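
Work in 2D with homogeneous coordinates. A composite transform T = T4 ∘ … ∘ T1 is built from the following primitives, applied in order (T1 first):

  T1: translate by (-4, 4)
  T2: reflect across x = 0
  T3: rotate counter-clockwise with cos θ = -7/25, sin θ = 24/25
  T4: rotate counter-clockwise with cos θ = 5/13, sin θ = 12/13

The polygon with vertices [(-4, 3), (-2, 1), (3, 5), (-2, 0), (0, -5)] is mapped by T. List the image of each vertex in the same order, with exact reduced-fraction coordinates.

image vertices: (-2836/325, -1973/325), (-2118/325, -1399/325), (-647/325, -2871/325), (-2082/325, -1076/325), (-1256/325, 467/325)

T1 translate by (-4, 4): (-4, 3) → (-8, 7); (-2, 1) → (-6, 5); (3, 5) → (-1, 9); (-2, 0) → (-6, 4); (0, -5) → (-4, -1)
T2 reflect across x = 0: (-8, 7) → (8, 7); (-6, 5) → (6, 5); (-1, 9) → (1, 9); (-6, 4) → (6, 4); (-4, -1) → (4, -1)
T3 rotate counter-clockwise with cos θ = -7/25, sin θ = 24/25: (8, 7) → (-224/25, 143/25); (6, 5) → (-162/25, 109/25); (1, 9) → (-223/25, -39/25); (6, 4) → (-138/25, 116/25); (4, -1) → (-4/25, 103/25)
T4 rotate counter-clockwise with cos θ = 5/13, sin θ = 12/13: (-224/25, 143/25) → (-2836/325, -1973/325); (-162/25, 109/25) → (-2118/325, -1399/325); (-223/25, -39/25) → (-647/325, -2871/325); (-138/25, 116/25) → (-2082/325, -1076/325); (-4/25, 103/25) → (-1256/325, 467/325)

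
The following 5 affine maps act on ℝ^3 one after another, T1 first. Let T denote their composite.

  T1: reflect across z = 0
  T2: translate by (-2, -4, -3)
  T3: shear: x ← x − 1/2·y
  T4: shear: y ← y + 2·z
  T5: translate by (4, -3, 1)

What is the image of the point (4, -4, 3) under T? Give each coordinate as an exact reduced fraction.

T(p) = (10, -23, -5)

T1 reflect across z = 0: (4, -4, 3) → (4, -4, -3)
T2 translate by (-2, -4, -3): (4, -4, -3) → (2, -8, -6)
T3 shear: x ← x − 1/2·y: (2, -8, -6) → (6, -8, -6)
T4 shear: y ← y + 2·z: (6, -8, -6) → (6, -20, -6)
T5 translate by (4, -3, 1): (6, -20, -6) → (10, -23, -5)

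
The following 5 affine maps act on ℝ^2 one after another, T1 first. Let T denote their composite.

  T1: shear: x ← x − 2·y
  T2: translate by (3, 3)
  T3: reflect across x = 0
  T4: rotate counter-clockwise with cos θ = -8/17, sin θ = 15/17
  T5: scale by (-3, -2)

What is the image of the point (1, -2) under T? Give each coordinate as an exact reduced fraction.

T1 shear: x ← x − 2·y: (1, -2) → (5, -2)
T2 translate by (3, 3): (5, -2) → (8, 1)
T3 reflect across x = 0: (8, 1) → (-8, 1)
T4 rotate counter-clockwise with cos θ = -8/17, sin θ = 15/17: (-8, 1) → (49/17, -128/17)
T5 scale by (-3, -2): (49/17, -128/17) → (-147/17, 256/17)

T(p) = (-147/17, 256/17)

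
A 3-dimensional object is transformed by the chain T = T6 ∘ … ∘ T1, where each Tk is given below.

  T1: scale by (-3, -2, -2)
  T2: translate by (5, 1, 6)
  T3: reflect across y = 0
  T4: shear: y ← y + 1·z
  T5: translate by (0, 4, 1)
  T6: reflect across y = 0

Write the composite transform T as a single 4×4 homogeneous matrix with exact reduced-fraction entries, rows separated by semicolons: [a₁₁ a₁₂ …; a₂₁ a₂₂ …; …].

T1 = [-3 0 0 0; 0 -2 0 0; 0 0 -2 0; 0 0 0 1]
T2·T1 = [-3 0 0 5; 0 -2 0 1; 0 0 -2 6; 0 0 0 1]
T3·…·T1 = [-3 0 0 5; 0 2 0 -1; 0 0 -2 6; 0 0 0 1]
T4·…·T1 = [-3 0 0 5; 0 2 -2 5; 0 0 -2 6; 0 0 0 1]
T5·…·T1 = [-3 0 0 5; 0 2 -2 9; 0 0 -2 7; 0 0 0 1]
T6·…·T1 = [-3 0 0 5; 0 -2 2 -9; 0 0 -2 7; 0 0 0 1]

T = [-3 0 0 5; 0 -2 2 -9; 0 0 -2 7; 0 0 0 1]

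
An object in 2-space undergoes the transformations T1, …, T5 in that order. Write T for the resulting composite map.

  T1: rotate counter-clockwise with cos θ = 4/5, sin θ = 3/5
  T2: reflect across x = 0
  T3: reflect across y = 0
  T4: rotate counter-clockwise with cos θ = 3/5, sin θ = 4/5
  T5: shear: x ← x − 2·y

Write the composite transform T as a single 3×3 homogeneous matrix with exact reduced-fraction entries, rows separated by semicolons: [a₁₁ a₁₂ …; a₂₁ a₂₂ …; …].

T = [2 1 0; -1 0 0; 0 0 1]

T1 = [4/5 -3/5 0; 3/5 4/5 0; 0 0 1]
T2·T1 = [-4/5 3/5 0; 3/5 4/5 0; 0 0 1]
T3·…·T1 = [-4/5 3/5 0; -3/5 -4/5 0; 0 0 1]
T4·…·T1 = [0 1 0; -1 0 0; 0 0 1]
T5·…·T1 = [2 1 0; -1 0 0; 0 0 1]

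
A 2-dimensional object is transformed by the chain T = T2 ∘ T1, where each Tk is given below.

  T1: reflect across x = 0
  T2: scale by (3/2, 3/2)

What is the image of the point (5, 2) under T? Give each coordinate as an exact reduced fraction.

T(p) = (-15/2, 3)

T1 reflect across x = 0: (5, 2) → (-5, 2)
T2 scale by (3/2, 3/2): (-5, 2) → (-15/2, 3)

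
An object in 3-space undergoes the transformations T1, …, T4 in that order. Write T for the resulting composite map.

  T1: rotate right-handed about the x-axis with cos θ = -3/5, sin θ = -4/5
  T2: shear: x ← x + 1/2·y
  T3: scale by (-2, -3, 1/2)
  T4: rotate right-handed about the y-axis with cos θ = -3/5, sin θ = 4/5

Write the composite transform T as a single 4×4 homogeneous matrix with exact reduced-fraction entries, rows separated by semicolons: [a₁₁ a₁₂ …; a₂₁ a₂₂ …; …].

T1 = [1 0 0 0; 0 -3/5 4/5 0; 0 -4/5 -3/5 0; 0 0 0 1]
T2·T1 = [1 -3/10 2/5 0; 0 -3/5 4/5 0; 0 -4/5 -3/5 0; 0 0 0 1]
T3·…·T1 = [-2 3/5 -4/5 0; 0 9/5 -12/5 0; 0 -2/5 -3/10 0; 0 0 0 1]
T4·…·T1 = [6/5 -17/25 6/25 0; 0 9/5 -12/5 0; 8/5 -6/25 41/50 0; 0 0 0 1]

T = [6/5 -17/25 6/25 0; 0 9/5 -12/5 0; 8/5 -6/25 41/50 0; 0 0 0 1]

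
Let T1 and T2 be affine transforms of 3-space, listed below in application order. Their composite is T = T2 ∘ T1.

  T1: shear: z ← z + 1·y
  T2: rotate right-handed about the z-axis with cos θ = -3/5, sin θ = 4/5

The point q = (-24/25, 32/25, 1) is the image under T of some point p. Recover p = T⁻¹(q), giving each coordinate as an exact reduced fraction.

p = (8/5, 0, 1)

T1 = [1 0 0 0; 0 1 0 0; 0 1 1 0; 0 0 0 1]
T2·T1 = [-3/5 -4/5 0 0; 4/5 -3/5 0 0; 0 1 1 0; 0 0 0 1]
det M = 1; M⁻¹ = [-3/5 4/5 0 0; -4/5 -3/5 0 0; 4/5 3/5 1 0; 0 0 0 1]
M⁻¹ · (-24/25, 32/25, 1)ᵀ = (8/5, 0, 1)ᵀ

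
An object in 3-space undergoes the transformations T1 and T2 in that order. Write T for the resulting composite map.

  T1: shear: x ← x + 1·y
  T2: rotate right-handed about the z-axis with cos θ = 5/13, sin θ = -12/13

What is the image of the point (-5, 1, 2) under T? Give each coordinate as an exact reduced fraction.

T(p) = (-8/13, 53/13, 2)

T1 shear: x ← x + 1·y: (-5, 1, 2) → (-4, 1, 2)
T2 rotate right-handed about the z-axis with cos θ = 5/13, sin θ = -12/13: (-4, 1, 2) → (-8/13, 53/13, 2)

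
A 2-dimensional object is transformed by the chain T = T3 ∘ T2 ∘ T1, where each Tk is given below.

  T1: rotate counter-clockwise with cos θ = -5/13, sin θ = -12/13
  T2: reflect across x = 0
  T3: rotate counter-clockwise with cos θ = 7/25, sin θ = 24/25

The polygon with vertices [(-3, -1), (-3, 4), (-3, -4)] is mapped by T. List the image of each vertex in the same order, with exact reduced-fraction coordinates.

T1 rotate counter-clockwise with cos θ = -5/13, sin θ = -12/13: (-3, -1) → (3/13, 41/13); (-3, 4) → (63/13, 16/13); (-3, -4) → (-33/13, 56/13)
T2 reflect across x = 0: (3/13, 41/13) → (-3/13, 41/13); (63/13, 16/13) → (-63/13, 16/13); (-33/13, 56/13) → (33/13, 56/13)
T3 rotate counter-clockwise with cos θ = 7/25, sin θ = 24/25: (-3/13, 41/13) → (-201/65, 43/65); (-63/13, 16/13) → (-33/13, -56/13); (33/13, 56/13) → (-1113/325, 1184/325)

image vertices: (-201/65, 43/65), (-33/13, -56/13), (-1113/325, 1184/325)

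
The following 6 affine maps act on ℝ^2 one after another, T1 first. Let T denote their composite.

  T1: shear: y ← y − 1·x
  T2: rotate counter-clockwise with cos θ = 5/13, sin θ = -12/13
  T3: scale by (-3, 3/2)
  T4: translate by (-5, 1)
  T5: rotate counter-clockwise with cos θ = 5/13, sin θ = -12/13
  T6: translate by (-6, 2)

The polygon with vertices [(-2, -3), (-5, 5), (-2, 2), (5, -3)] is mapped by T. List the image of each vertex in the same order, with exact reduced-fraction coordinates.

image vertices: (-511/169, 1067/338), (-628/169, 5428/169), (-961/169, 2881/169), (-1918/169, -2123/169)

T1 shear: y ← y − 1·x: (-2, -3) → (-2, -1); (-5, 5) → (-5, 10); (-2, 2) → (-2, 4); (5, -3) → (5, -8)
T2 rotate counter-clockwise with cos θ = 5/13, sin θ = -12/13: (-2, -1) → (-22/13, 19/13); (-5, 10) → (95/13, 110/13); (-2, 4) → (38/13, 44/13); (5, -8) → (-71/13, -100/13)
T3 scale by (-3, 3/2): (-22/13, 19/13) → (66/13, 57/26); (95/13, 110/13) → (-285/13, 165/13); (38/13, 44/13) → (-114/13, 66/13); (-71/13, -100/13) → (213/13, -150/13)
T4 translate by (-5, 1): (66/13, 57/26) → (1/13, 83/26); (-285/13, 165/13) → (-350/13, 178/13); (-114/13, 66/13) → (-179/13, 79/13); (213/13, -150/13) → (148/13, -137/13)
T5 rotate counter-clockwise with cos θ = 5/13, sin θ = -12/13: (1/13, 83/26) → (503/169, 391/338); (-350/13, 178/13) → (386/169, 5090/169); (-179/13, 79/13) → (53/169, 2543/169); (148/13, -137/13) → (-904/169, -2461/169)
T6 translate by (-6, 2): (503/169, 391/338) → (-511/169, 1067/338); (386/169, 5090/169) → (-628/169, 5428/169); (53/169, 2543/169) → (-961/169, 2881/169); (-904/169, -2461/169) → (-1918/169, -2123/169)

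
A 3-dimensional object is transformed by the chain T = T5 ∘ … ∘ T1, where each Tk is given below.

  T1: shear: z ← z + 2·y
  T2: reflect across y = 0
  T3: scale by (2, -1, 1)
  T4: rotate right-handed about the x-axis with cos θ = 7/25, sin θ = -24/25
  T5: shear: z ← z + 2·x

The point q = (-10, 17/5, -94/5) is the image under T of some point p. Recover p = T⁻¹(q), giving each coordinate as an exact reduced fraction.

T1 = [1 0 0 0; 0 1 0 0; 0 2 1 0; 0 0 0 1]
T2·T1 = [1 0 0 0; 0 -1 0 0; 0 2 1 0; 0 0 0 1]
T3·…·T1 = [2 0 0 0; 0 1 0 0; 0 2 1 0; 0 0 0 1]
T4·…·T1 = [2 0 0 0; 0 11/5 24/25 0; 0 -2/5 7/25 0; 0 0 0 1]
T5·…·T1 = [2 0 0 0; 0 11/5 24/25 0; 4 -2/5 7/25 0; 0 0 0 1]
det M = 2; M⁻¹ = [1/2 0 0 0; 48/25 7/25 -24/25 0; -22/5 2/5 11/5 0; 0 0 0 1]
M⁻¹ · (-10, 17/5, -94/5)ᵀ = (-5, -1/5, 4)ᵀ

p = (-5, -1/5, 4)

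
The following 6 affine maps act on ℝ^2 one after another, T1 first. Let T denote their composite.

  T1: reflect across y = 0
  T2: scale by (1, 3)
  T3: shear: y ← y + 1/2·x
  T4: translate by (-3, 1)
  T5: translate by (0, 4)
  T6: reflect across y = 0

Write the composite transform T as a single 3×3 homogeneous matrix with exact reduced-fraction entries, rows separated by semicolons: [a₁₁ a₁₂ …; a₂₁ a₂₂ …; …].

T1 = [1 0 0; 0 -1 0; 0 0 1]
T2·T1 = [1 0 0; 0 -3 0; 0 0 1]
T3·…·T1 = [1 0 0; 1/2 -3 0; 0 0 1]
T4·…·T1 = [1 0 -3; 1/2 -3 1; 0 0 1]
T5·…·T1 = [1 0 -3; 1/2 -3 5; 0 0 1]
T6·…·T1 = [1 0 -3; -1/2 3 -5; 0 0 1]

T = [1 0 -3; -1/2 3 -5; 0 0 1]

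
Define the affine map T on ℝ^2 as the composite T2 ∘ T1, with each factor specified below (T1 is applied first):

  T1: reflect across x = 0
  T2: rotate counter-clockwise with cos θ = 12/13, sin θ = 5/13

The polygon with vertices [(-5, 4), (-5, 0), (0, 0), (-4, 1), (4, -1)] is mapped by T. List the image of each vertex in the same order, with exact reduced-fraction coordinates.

T1 reflect across x = 0: (-5, 4) → (5, 4); (-5, 0) → (5, 0); (0, 0) → (0, 0); (-4, 1) → (4, 1); (4, -1) → (-4, -1)
T2 rotate counter-clockwise with cos θ = 12/13, sin θ = 5/13: (5, 4) → (40/13, 73/13); (5, 0) → (60/13, 25/13); (0, 0) → (0, 0); (4, 1) → (43/13, 32/13); (-4, -1) → (-43/13, -32/13)

image vertices: (40/13, 73/13), (60/13, 25/13), (0, 0), (43/13, 32/13), (-43/13, -32/13)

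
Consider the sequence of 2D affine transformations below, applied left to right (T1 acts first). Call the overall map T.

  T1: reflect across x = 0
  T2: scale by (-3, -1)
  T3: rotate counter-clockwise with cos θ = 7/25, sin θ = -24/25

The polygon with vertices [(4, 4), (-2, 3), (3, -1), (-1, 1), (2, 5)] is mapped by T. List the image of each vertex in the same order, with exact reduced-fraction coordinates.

image vertices: (-12/25, -316/25), (-114/25, 123/25), (87/25, -209/25), (-9/5, 13/5), (-78/25, -179/25)

T1 reflect across x = 0: (4, 4) → (-4, 4); (-2, 3) → (2, 3); (3, -1) → (-3, -1); (-1, 1) → (1, 1); (2, 5) → (-2, 5)
T2 scale by (-3, -1): (-4, 4) → (12, -4); (2, 3) → (-6, -3); (-3, -1) → (9, 1); (1, 1) → (-3, -1); (-2, 5) → (6, -5)
T3 rotate counter-clockwise with cos θ = 7/25, sin θ = -24/25: (12, -4) → (-12/25, -316/25); (-6, -3) → (-114/25, 123/25); (9, 1) → (87/25, -209/25); (-3, -1) → (-9/5, 13/5); (6, -5) → (-78/25, -179/25)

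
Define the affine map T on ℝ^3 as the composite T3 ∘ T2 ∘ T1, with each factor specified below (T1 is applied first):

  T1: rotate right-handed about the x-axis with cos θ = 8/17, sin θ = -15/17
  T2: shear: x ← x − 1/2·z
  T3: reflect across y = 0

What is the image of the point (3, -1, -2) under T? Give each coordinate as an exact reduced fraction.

T(p) = (103/34, 38/17, -1/17)

T1 rotate right-handed about the x-axis with cos θ = 8/17, sin θ = -15/17: (3, -1, -2) → (3, -38/17, -1/17)
T2 shear: x ← x − 1/2·z: (3, -38/17, -1/17) → (103/34, -38/17, -1/17)
T3 reflect across y = 0: (103/34, -38/17, -1/17) → (103/34, 38/17, -1/17)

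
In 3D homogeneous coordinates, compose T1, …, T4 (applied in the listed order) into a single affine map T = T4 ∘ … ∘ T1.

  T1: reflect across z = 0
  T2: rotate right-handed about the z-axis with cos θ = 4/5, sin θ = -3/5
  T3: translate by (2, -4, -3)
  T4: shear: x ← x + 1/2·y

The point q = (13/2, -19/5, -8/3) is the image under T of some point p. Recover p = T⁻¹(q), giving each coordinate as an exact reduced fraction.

p = (5, 4, -1/3)

T1 = [1 0 0 0; 0 1 0 0; 0 0 -1 0; 0 0 0 1]
T2·T1 = [4/5 3/5 0 0; -3/5 4/5 0 0; 0 0 -1 0; 0 0 0 1]
T3·…·T1 = [4/5 3/5 0 2; -3/5 4/5 0 -4; 0 0 -1 -3; 0 0 0 1]
T4·…·T1 = [1/2 1 0 0; -3/5 4/5 0 -4; 0 0 -1 -3; 0 0 0 1]
det M = -1; M⁻¹ = [4/5 -1 0 -4; 3/5 1/2 0 2; 0 0 -1 -3; 0 0 0 1]
M⁻¹ · (13/2, -19/5, -8/3)ᵀ = (5, 4, -1/3)ᵀ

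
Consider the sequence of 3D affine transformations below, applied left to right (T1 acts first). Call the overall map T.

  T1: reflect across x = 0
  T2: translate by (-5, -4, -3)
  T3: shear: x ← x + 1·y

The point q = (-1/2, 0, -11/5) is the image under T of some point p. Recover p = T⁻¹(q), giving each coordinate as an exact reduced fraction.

T1 = [-1 0 0 0; 0 1 0 0; 0 0 1 0; 0 0 0 1]
T2·T1 = [-1 0 0 -5; 0 1 0 -4; 0 0 1 -3; 0 0 0 1]
T3·…·T1 = [-1 1 0 -9; 0 1 0 -4; 0 0 1 -3; 0 0 0 1]
det M = -1; M⁻¹ = [-1 1 0 -5; 0 1 0 4; 0 0 1 3; 0 0 0 1]
M⁻¹ · (-1/2, 0, -11/5)ᵀ = (-9/2, 4, 4/5)ᵀ

p = (-9/2, 4, 4/5)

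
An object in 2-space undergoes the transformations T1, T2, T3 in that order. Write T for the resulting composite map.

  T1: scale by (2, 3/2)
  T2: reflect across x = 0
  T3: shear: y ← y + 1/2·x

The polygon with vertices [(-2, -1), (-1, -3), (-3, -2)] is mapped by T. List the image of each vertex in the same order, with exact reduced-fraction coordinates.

image vertices: (4, 1/2), (2, -7/2), (6, 0)

T1 scale by (2, 3/2): (-2, -1) → (-4, -3/2); (-1, -3) → (-2, -9/2); (-3, -2) → (-6, -3)
T2 reflect across x = 0: (-4, -3/2) → (4, -3/2); (-2, -9/2) → (2, -9/2); (-6, -3) → (6, -3)
T3 shear: y ← y + 1/2·x: (4, -3/2) → (4, 1/2); (2, -9/2) → (2, -7/2); (6, -3) → (6, 0)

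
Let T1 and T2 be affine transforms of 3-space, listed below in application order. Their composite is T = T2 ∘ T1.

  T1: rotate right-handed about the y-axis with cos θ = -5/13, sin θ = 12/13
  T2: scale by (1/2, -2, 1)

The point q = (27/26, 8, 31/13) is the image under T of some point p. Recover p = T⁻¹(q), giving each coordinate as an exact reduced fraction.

T1 = [-5/13 0 12/13 0; 0 1 0 0; -12/13 0 -5/13 0; 0 0 0 1]
T2·T1 = [-5/26 0 6/13 0; 0 -2 0 0; -12/13 0 -5/13 0; 0 0 0 1]
det M = -1; M⁻¹ = [-10/13 0 -12/13 0; 0 -1/2 0 0; 24/13 0 -5/13 0; 0 0 0 1]
M⁻¹ · (27/26, 8, 31/13)ᵀ = (-3, -4, 1)ᵀ

p = (-3, -4, 1)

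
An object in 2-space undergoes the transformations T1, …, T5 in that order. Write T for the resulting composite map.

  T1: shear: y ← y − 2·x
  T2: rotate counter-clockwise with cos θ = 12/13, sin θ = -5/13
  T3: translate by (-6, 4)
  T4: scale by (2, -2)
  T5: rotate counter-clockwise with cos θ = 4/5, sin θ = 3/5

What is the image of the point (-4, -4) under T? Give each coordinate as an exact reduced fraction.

T1 shear: y ← y − 2·x: (-4, -4) → (-4, 4)
T2 rotate counter-clockwise with cos θ = 12/13, sin θ = -5/13: (-4, 4) → (-28/13, 68/13)
T3 translate by (-6, 4): (-28/13, 68/13) → (-106/13, 120/13)
T4 scale by (2, -2): (-106/13, 120/13) → (-212/13, -240/13)
T5 rotate counter-clockwise with cos θ = 4/5, sin θ = 3/5: (-212/13, -240/13) → (-128/65, -1596/65)

T(p) = (-128/65, -1596/65)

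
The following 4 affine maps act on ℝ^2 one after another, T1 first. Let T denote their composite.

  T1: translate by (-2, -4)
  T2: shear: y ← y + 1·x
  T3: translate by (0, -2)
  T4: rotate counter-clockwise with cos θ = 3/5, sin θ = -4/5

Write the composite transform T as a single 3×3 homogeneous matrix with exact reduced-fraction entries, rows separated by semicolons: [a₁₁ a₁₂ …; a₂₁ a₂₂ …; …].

T = [7/5 4/5 -38/5; -1/5 3/5 -16/5; 0 0 1]

T1 = [1 0 -2; 0 1 -4; 0 0 1]
T2·T1 = [1 0 -2; 1 1 -6; 0 0 1]
T3·…·T1 = [1 0 -2; 1 1 -8; 0 0 1]
T4·…·T1 = [7/5 4/5 -38/5; -1/5 3/5 -16/5; 0 0 1]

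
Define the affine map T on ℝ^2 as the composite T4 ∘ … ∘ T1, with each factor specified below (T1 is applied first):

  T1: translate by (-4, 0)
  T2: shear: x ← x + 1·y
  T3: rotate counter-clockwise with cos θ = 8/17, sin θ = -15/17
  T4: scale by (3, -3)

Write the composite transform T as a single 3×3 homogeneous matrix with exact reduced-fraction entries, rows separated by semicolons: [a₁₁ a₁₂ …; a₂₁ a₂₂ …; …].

T = [24/17 69/17 -96/17; 45/17 21/17 -180/17; 0 0 1]

T1 = [1 0 -4; 0 1 0; 0 0 1]
T2·T1 = [1 1 -4; 0 1 0; 0 0 1]
T3·…·T1 = [8/17 23/17 -32/17; -15/17 -7/17 60/17; 0 0 1]
T4·…·T1 = [24/17 69/17 -96/17; 45/17 21/17 -180/17; 0 0 1]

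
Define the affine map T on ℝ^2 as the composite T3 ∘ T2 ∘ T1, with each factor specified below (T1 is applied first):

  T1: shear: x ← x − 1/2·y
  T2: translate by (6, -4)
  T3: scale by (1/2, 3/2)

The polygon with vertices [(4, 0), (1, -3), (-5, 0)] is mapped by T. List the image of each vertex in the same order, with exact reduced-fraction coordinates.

T1 shear: x ← x − 1/2·y: (4, 0) → (4, 0); (1, -3) → (5/2, -3); (-5, 0) → (-5, 0)
T2 translate by (6, -4): (4, 0) → (10, -4); (5/2, -3) → (17/2, -7); (-5, 0) → (1, -4)
T3 scale by (1/2, 3/2): (10, -4) → (5, -6); (17/2, -7) → (17/4, -21/2); (1, -4) → (1/2, -6)

image vertices: (5, -6), (17/4, -21/2), (1/2, -6)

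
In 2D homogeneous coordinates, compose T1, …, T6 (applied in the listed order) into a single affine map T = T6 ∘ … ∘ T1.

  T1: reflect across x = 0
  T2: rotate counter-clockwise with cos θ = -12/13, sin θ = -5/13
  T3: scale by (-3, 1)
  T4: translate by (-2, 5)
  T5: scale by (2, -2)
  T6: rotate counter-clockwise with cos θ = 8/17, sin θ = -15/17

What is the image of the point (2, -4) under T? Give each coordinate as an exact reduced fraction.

T1 reflect across x = 0: (2, -4) → (-2, -4)
T2 rotate counter-clockwise with cos θ = -12/13, sin θ = -5/13: (-2, -4) → (4/13, 58/13)
T3 scale by (-3, 1): (4/13, 58/13) → (-12/13, 58/13)
T4 translate by (-2, 5): (-12/13, 58/13) → (-38/13, 123/13)
T5 scale by (2, -2): (-38/13, 123/13) → (-76/13, -246/13)
T6 rotate counter-clockwise with cos θ = 8/17, sin θ = -15/17: (-76/13, -246/13) → (-4298/221, -828/221)

T(p) = (-4298/221, -828/221)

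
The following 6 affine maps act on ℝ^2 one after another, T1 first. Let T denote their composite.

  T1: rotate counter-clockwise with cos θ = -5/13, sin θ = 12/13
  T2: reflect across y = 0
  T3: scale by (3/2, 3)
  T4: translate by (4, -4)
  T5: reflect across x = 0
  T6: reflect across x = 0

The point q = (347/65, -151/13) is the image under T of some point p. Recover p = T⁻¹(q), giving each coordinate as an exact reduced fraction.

T1 = [-5/13 -12/13 0; 12/13 -5/13 0; 0 0 1]
T2·T1 = [-5/13 -12/13 0; -12/13 5/13 0; 0 0 1]
T3·…·T1 = [-15/26 -18/13 0; -36/13 15/13 0; 0 0 1]
T4·…·T1 = [-15/26 -18/13 4; -36/13 15/13 -4; 0 0 1]
T5·…·T1 = [15/26 18/13 -4; -36/13 15/13 -4; 0 0 1]
T6·…·T1 = [-15/26 -18/13 4; -36/13 15/13 -4; 0 0 1]
det M = -9/2; M⁻¹ = [-10/39 -4/13 -8/39; -8/13 5/39 116/39; 0 0 1]
M⁻¹ · (347/65, -151/13)ᵀ = (2, -9/5)ᵀ

p = (2, -9/5)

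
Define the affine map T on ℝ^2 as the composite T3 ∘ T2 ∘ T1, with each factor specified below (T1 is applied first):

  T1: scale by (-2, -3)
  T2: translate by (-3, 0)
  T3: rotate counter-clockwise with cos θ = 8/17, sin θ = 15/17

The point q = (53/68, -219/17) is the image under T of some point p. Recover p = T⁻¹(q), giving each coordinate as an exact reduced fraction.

T1 = [-2 0 0; 0 -3 0; 0 0 1]
T2·T1 = [-2 0 -3; 0 -3 0; 0 0 1]
T3·…·T1 = [-16/17 45/17 -24/17; -30/17 -24/17 -45/17; 0 0 1]
det M = 6; M⁻¹ = [-4/17 -15/34 -3/2; 5/17 -8/51 0; 0 0 1]
M⁻¹ · (53/68, -219/17)ᵀ = (4, 9/4)ᵀ

p = (4, 9/4)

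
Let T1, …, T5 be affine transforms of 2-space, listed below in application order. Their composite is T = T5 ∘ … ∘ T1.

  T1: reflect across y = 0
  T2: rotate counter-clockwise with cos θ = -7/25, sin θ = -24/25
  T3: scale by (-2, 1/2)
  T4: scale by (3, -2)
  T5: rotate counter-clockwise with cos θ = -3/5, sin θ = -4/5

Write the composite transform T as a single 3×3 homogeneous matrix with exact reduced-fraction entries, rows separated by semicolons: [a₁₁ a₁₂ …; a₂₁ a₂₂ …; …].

T1 = [1 0 0; 0 -1 0; 0 0 1]
T2·T1 = [-7/25 -24/25 0; -24/25 7/25 0; 0 0 1]
T3·…·T1 = [14/25 48/25 0; -12/25 7/50 0; 0 0 1]
T4·…·T1 = [42/25 144/25 0; 24/25 -7/25 0; 0 0 1]
T5·…·T1 = [-6/25 -92/25 0; -48/25 -111/25 0; 0 0 1]

T = [-6/25 -92/25 0; -48/25 -111/25 0; 0 0 1]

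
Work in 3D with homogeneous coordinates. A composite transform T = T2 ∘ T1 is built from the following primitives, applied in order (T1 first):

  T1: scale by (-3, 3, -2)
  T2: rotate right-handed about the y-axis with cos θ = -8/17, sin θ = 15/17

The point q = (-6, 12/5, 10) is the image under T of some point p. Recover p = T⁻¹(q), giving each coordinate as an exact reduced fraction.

p = (2, 4/5, 5)

T1 = [-3 0 0 0; 0 3 0 0; 0 0 -2 0; 0 0 0 1]
T2·T1 = [24/17 0 -30/17 0; 0 3 0 0; 45/17 0 16/17 0; 0 0 0 1]
det M = 18; M⁻¹ = [8/51 0 5/17 0; 0 1/3 0 0; -15/34 0 4/17 0; 0 0 0 1]
M⁻¹ · (-6, 12/5, 10)ᵀ = (2, 4/5, 5)ᵀ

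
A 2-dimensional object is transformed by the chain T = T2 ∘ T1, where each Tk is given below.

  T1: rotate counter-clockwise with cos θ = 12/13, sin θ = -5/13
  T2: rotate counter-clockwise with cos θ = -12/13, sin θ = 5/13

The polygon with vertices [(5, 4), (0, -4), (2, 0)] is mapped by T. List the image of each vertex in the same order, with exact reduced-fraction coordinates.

T1 rotate counter-clockwise with cos θ = 12/13, sin θ = -5/13: (5, 4) → (80/13, 23/13); (0, -4) → (-20/13, -48/13); (2, 0) → (24/13, -10/13)
T2 rotate counter-clockwise with cos θ = -12/13, sin θ = 5/13: (80/13, 23/13) → (-1075/169, 124/169); (-20/13, -48/13) → (480/169, 476/169); (24/13, -10/13) → (-238/169, 240/169)

image vertices: (-1075/169, 124/169), (480/169, 476/169), (-238/169, 240/169)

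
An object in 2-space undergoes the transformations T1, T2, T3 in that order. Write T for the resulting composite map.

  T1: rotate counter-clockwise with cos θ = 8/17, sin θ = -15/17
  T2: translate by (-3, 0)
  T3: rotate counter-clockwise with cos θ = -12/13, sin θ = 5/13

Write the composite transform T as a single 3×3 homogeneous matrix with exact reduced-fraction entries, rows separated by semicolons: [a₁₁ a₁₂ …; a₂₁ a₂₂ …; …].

T = [-21/221 -220/221 36/13; 220/221 -21/221 -15/13; 0 0 1]

T1 = [8/17 15/17 0; -15/17 8/17 0; 0 0 1]
T2·T1 = [8/17 15/17 -3; -15/17 8/17 0; 0 0 1]
T3·…·T1 = [-21/221 -220/221 36/13; 220/221 -21/221 -15/13; 0 0 1]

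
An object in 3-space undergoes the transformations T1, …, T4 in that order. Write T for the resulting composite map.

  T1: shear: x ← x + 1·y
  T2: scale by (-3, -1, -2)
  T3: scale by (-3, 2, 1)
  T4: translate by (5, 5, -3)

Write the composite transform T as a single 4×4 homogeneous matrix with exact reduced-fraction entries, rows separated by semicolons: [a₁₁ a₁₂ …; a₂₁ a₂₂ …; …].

T1 = [1 1 0 0; 0 1 0 0; 0 0 1 0; 0 0 0 1]
T2·T1 = [-3 -3 0 0; 0 -1 0 0; 0 0 -2 0; 0 0 0 1]
T3·…·T1 = [9 9 0 0; 0 -2 0 0; 0 0 -2 0; 0 0 0 1]
T4·…·T1 = [9 9 0 5; 0 -2 0 5; 0 0 -2 -3; 0 0 0 1]

T = [9 9 0 5; 0 -2 0 5; 0 0 -2 -3; 0 0 0 1]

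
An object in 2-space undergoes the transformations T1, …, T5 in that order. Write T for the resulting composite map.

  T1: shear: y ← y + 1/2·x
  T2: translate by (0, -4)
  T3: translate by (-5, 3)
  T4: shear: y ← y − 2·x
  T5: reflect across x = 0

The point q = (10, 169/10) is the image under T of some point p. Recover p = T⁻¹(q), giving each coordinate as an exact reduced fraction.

T1 = [1 0 0; 1/2 1 0; 0 0 1]
T2·T1 = [1 0 0; 1/2 1 -4; 0 0 1]
T3·…·T1 = [1 0 -5; 1/2 1 -1; 0 0 1]
T4·…·T1 = [1 0 -5; -3/2 1 9; 0 0 1]
T5·…·T1 = [-1 0 5; -3/2 1 9; 0 0 1]
det M = -1; M⁻¹ = [-1 0 5; -3/2 1 -3/2; 0 0 1]
M⁻¹ · (10, 169/10)ᵀ = (-5, 2/5)ᵀ

p = (-5, 2/5)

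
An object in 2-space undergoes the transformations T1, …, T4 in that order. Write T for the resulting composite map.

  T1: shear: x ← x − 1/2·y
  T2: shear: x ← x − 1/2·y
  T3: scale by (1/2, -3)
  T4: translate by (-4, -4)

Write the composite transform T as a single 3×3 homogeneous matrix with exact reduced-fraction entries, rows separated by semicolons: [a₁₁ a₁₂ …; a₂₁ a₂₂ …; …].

T1 = [1 -1/2 0; 0 1 0; 0 0 1]
T2·T1 = [1 -1 0; 0 1 0; 0 0 1]
T3·…·T1 = [1/2 -1/2 0; 0 -3 0; 0 0 1]
T4·…·T1 = [1/2 -1/2 -4; 0 -3 -4; 0 0 1]

T = [1/2 -1/2 -4; 0 -3 -4; 0 0 1]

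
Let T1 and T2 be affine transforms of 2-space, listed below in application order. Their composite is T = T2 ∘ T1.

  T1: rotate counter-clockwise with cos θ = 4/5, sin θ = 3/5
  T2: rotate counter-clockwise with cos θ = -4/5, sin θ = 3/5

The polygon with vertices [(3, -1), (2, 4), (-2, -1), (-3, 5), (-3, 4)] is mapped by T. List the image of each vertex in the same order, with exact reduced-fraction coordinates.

image vertices: (-3, 1), (-2, -4), (2, 1), (3, -5), (3, -4)

T1 rotate counter-clockwise with cos θ = 4/5, sin θ = 3/5: (3, -1) → (3, 1); (2, 4) → (-4/5, 22/5); (-2, -1) → (-1, -2); (-3, 5) → (-27/5, 11/5); (-3, 4) → (-24/5, 7/5)
T2 rotate counter-clockwise with cos θ = -4/5, sin θ = 3/5: (3, 1) → (-3, 1); (-4/5, 22/5) → (-2, -4); (-1, -2) → (2, 1); (-27/5, 11/5) → (3, -5); (-24/5, 7/5) → (3, -4)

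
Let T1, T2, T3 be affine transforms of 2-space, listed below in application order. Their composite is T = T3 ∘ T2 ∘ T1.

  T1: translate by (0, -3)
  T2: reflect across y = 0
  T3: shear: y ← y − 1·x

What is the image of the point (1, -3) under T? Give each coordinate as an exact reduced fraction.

T1 translate by (0, -3): (1, -3) → (1, -6)
T2 reflect across y = 0: (1, -6) → (1, 6)
T3 shear: y ← y − 1·x: (1, 6) → (1, 5)

T(p) = (1, 5)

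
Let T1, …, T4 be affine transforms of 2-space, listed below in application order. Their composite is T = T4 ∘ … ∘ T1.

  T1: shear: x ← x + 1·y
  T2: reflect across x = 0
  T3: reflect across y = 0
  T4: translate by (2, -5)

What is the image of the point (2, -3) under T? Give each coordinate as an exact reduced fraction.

T1 shear: x ← x + 1·y: (2, -3) → (-1, -3)
T2 reflect across x = 0: (-1, -3) → (1, -3)
T3 reflect across y = 0: (1, -3) → (1, 3)
T4 translate by (2, -5): (1, 3) → (3, -2)

T(p) = (3, -2)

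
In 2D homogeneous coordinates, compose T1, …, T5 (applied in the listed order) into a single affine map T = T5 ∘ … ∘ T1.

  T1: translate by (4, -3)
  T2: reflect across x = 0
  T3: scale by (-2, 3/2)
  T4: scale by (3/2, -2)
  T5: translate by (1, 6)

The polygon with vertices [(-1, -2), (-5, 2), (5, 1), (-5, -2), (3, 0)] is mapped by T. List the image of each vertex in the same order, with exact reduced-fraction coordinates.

T1 translate by (4, -3): (-1, -2) → (3, -5); (-5, 2) → (-1, -1); (5, 1) → (9, -2); (-5, -2) → (-1, -5); (3, 0) → (7, -3)
T2 reflect across x = 0: (3, -5) → (-3, -5); (-1, -1) → (1, -1); (9, -2) → (-9, -2); (-1, -5) → (1, -5); (7, -3) → (-7, -3)
T3 scale by (-2, 3/2): (-3, -5) → (6, -15/2); (1, -1) → (-2, -3/2); (-9, -2) → (18, -3); (1, -5) → (-2, -15/2); (-7, -3) → (14, -9/2)
T4 scale by (3/2, -2): (6, -15/2) → (9, 15); (-2, -3/2) → (-3, 3); (18, -3) → (27, 6); (-2, -15/2) → (-3, 15); (14, -9/2) → (21, 9)
T5 translate by (1, 6): (9, 15) → (10, 21); (-3, 3) → (-2, 9); (27, 6) → (28, 12); (-3, 15) → (-2, 21); (21, 9) → (22, 15)

image vertices: (10, 21), (-2, 9), (28, 12), (-2, 21), (22, 15)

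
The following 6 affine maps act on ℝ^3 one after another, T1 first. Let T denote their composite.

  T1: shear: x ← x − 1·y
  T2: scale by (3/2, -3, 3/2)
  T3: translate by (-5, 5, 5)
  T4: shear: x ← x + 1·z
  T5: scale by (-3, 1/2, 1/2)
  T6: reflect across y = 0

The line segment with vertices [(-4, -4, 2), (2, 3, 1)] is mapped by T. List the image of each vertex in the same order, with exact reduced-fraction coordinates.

image vertices: (-9, -17/2, 4), (0, 2, 13/4)

T1 shear: x ← x − 1·y: (-4, -4, 2) → (0, -4, 2); (2, 3, 1) → (-1, 3, 1)
T2 scale by (3/2, -3, 3/2): (0, -4, 2) → (0, 12, 3); (-1, 3, 1) → (-3/2, -9, 3/2)
T3 translate by (-5, 5, 5): (0, 12, 3) → (-5, 17, 8); (-3/2, -9, 3/2) → (-13/2, -4, 13/2)
T4 shear: x ← x + 1·z: (-5, 17, 8) → (3, 17, 8); (-13/2, -4, 13/2) → (0, -4, 13/2)
T5 scale by (-3, 1/2, 1/2): (3, 17, 8) → (-9, 17/2, 4); (0, -4, 13/2) → (0, -2, 13/4)
T6 reflect across y = 0: (-9, 17/2, 4) → (-9, -17/2, 4); (0, -2, 13/4) → (0, 2, 13/4)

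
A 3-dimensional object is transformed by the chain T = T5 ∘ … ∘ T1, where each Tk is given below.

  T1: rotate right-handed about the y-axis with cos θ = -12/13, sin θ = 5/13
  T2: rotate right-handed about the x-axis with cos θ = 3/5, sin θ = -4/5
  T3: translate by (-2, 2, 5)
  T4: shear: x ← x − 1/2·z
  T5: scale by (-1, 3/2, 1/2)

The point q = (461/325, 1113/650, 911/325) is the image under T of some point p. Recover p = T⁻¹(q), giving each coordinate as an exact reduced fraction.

p = (-3, -1, 8/5)

T1 = [-12/13 0 5/13 0; 0 1 0 0; -5/13 0 -12/13 0; 0 0 0 1]
T2·T1 = [-12/13 0 5/13 0; -4/13 3/5 -48/65 0; -3/13 -4/5 -36/65 0; 0 0 0 1]
T3·…·T1 = [-12/13 0 5/13 -2; -4/13 3/5 -48/65 2; -3/13 -4/5 -36/65 5; 0 0 0 1]
T4·…·T1 = [-21/26 2/5 43/65 -9/2; -4/13 3/5 -48/65 2; -3/13 -4/5 -36/65 5; 0 0 0 1]
T5·…·T1 = [21/26 -2/5 -43/65 9/2; -6/13 9/10 -72/65 3; -3/26 -2/5 -18/65 5/2; 0 0 0 1]
det M = -3/4; M⁻¹ = [12/13 -8/39 -18/13 -1/13; 0 2/5 -8/5 14/5; -5/13 -32/65 -47/65 326/65; 0 0 0 1]
M⁻¹ · (461/325, 1113/650, 911/325)ᵀ = (-3, -1, 8/5)ᵀ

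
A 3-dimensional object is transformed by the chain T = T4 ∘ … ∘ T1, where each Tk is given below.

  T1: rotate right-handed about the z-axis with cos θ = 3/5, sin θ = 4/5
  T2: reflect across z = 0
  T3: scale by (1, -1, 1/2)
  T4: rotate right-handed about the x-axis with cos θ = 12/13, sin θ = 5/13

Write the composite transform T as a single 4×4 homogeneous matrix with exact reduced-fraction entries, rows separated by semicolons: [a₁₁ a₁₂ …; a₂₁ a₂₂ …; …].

T1 = [3/5 -4/5 0 0; 4/5 3/5 0 0; 0 0 1 0; 0 0 0 1]
T2·T1 = [3/5 -4/5 0 0; 4/5 3/5 0 0; 0 0 -1 0; 0 0 0 1]
T3·…·T1 = [3/5 -4/5 0 0; -4/5 -3/5 0 0; 0 0 -1/2 0; 0 0 0 1]
T4·…·T1 = [3/5 -4/5 0 0; -48/65 -36/65 5/26 0; -4/13 -3/13 -6/13 0; 0 0 0 1]

T = [3/5 -4/5 0 0; -48/65 -36/65 5/26 0; -4/13 -3/13 -6/13 0; 0 0 0 1]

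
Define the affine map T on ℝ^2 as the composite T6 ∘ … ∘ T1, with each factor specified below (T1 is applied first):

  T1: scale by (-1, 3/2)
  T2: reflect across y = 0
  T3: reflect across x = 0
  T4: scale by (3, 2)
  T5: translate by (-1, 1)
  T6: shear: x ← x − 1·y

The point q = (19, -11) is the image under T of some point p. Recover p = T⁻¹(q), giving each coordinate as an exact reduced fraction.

T1 = [-1 0 0; 0 3/2 0; 0 0 1]
T2·T1 = [-1 0 0; 0 -3/2 0; 0 0 1]
T3·…·T1 = [1 0 0; 0 -3/2 0; 0 0 1]
T4·…·T1 = [3 0 0; 0 -3 0; 0 0 1]
T5·…·T1 = [3 0 -1; 0 -3 1; 0 0 1]
T6·…·T1 = [3 3 -2; 0 -3 1; 0 0 1]
det M = -9; M⁻¹ = [1/3 1/3 1/3; 0 -1/3 1/3; 0 0 1]
M⁻¹ · (19, -11)ᵀ = (3, 4)ᵀ

p = (3, 4)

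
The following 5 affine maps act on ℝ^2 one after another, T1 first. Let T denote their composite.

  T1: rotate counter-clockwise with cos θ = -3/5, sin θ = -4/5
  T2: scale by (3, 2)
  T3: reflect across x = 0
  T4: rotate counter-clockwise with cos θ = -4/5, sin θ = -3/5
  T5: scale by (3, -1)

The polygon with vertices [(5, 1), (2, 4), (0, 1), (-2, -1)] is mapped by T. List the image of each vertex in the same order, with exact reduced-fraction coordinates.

T1 rotate counter-clockwise with cos θ = -3/5, sin θ = -4/5: (5, 1) → (-11/5, -23/5); (2, 4) → (2, -4); (0, 1) → (4/5, -3/5); (-2, -1) → (2/5, 11/5)
T2 scale by (3, 2): (-11/5, -23/5) → (-33/5, -46/5); (2, -4) → (6, -8); (4/5, -3/5) → (12/5, -6/5); (2/5, 11/5) → (6/5, 22/5)
T3 reflect across x = 0: (-33/5, -46/5) → (33/5, -46/5); (6, -8) → (-6, -8); (12/5, -6/5) → (-12/5, -6/5); (6/5, 22/5) → (-6/5, 22/5)
T4 rotate counter-clockwise with cos θ = -4/5, sin θ = -3/5: (33/5, -46/5) → (-54/5, 17/5); (-6, -8) → (0, 10); (-12/5, -6/5) → (6/5, 12/5); (-6/5, 22/5) → (18/5, -14/5)
T5 scale by (3, -1): (-54/5, 17/5) → (-162/5, -17/5); (0, 10) → (0, -10); (6/5, 12/5) → (18/5, -12/5); (18/5, -14/5) → (54/5, 14/5)

image vertices: (-162/5, -17/5), (0, -10), (18/5, -12/5), (54/5, 14/5)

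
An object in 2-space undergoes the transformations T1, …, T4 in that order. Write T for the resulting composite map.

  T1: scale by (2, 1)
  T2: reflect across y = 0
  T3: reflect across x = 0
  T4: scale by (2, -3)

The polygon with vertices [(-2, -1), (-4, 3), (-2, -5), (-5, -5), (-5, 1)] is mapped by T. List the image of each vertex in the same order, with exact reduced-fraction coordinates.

T1 scale by (2, 1): (-2, -1) → (-4, -1); (-4, 3) → (-8, 3); (-2, -5) → (-4, -5); (-5, -5) → (-10, -5); (-5, 1) → (-10, 1)
T2 reflect across y = 0: (-4, -1) → (-4, 1); (-8, 3) → (-8, -3); (-4, -5) → (-4, 5); (-10, -5) → (-10, 5); (-10, 1) → (-10, -1)
T3 reflect across x = 0: (-4, 1) → (4, 1); (-8, -3) → (8, -3); (-4, 5) → (4, 5); (-10, 5) → (10, 5); (-10, -1) → (10, -1)
T4 scale by (2, -3): (4, 1) → (8, -3); (8, -3) → (16, 9); (4, 5) → (8, -15); (10, 5) → (20, -15); (10, -1) → (20, 3)

image vertices: (8, -3), (16, 9), (8, -15), (20, -15), (20, 3)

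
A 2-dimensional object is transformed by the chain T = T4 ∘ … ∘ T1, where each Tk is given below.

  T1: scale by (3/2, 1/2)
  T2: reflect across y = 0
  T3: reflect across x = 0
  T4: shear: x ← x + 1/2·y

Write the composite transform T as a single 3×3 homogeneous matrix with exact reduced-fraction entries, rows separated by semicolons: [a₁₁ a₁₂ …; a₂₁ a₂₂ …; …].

T = [-3/2 -1/4 0; 0 -1/2 0; 0 0 1]

T1 = [3/2 0 0; 0 1/2 0; 0 0 1]
T2·T1 = [3/2 0 0; 0 -1/2 0; 0 0 1]
T3·…·T1 = [-3/2 0 0; 0 -1/2 0; 0 0 1]
T4·…·T1 = [-3/2 -1/4 0; 0 -1/2 0; 0 0 1]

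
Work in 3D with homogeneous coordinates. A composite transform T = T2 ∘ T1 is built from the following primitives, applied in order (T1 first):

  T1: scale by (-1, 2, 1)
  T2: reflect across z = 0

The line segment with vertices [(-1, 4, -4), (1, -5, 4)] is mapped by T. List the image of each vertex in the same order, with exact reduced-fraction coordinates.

image vertices: (1, 8, 4), (-1, -10, -4)

T1 scale by (-1, 2, 1): (-1, 4, -4) → (1, 8, -4); (1, -5, 4) → (-1, -10, 4)
T2 reflect across z = 0: (1, 8, -4) → (1, 8, 4); (-1, -10, 4) → (-1, -10, -4)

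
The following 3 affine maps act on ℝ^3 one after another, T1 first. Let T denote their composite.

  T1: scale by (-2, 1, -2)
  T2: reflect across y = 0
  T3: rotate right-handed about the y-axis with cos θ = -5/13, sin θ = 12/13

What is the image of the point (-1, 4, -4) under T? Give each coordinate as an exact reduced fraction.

T1 scale by (-2, 1, -2): (-1, 4, -4) → (2, 4, 8)
T2 reflect across y = 0: (2, 4, 8) → (2, -4, 8)
T3 rotate right-handed about the y-axis with cos θ = -5/13, sin θ = 12/13: (2, -4, 8) → (86/13, -4, -64/13)

T(p) = (86/13, -4, -64/13)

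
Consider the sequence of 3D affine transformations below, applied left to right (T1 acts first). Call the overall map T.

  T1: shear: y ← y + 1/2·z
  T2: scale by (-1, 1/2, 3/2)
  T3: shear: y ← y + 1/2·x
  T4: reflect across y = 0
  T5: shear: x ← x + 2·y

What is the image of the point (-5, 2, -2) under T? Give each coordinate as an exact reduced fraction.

T(p) = (-1, -3, -3)

T1 shear: y ← y + 1/2·z: (-5, 2, -2) → (-5, 1, -2)
T2 scale by (-1, 1/2, 3/2): (-5, 1, -2) → (5, 1/2, -3)
T3 shear: y ← y + 1/2·x: (5, 1/2, -3) → (5, 3, -3)
T4 reflect across y = 0: (5, 3, -3) → (5, -3, -3)
T5 shear: x ← x + 2·y: (5, -3, -3) → (-1, -3, -3)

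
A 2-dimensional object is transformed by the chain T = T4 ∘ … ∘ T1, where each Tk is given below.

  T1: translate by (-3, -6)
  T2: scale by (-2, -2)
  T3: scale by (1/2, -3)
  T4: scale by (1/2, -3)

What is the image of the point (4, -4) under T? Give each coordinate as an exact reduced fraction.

T1 translate by (-3, -6): (4, -4) → (1, -10)
T2 scale by (-2, -2): (1, -10) → (-2, 20)
T3 scale by (1/2, -3): (-2, 20) → (-1, -60)
T4 scale by (1/2, -3): (-1, -60) → (-1/2, 180)

T(p) = (-1/2, 180)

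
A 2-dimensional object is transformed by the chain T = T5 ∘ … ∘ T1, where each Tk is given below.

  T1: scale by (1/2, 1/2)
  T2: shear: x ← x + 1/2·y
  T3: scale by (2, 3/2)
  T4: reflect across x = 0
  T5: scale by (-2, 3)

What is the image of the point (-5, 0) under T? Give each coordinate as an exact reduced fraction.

T1 scale by (1/2, 1/2): (-5, 0) → (-5/2, 0)
T2 shear: x ← x + 1/2·y: (-5/2, 0) → (-5/2, 0)
T3 scale by (2, 3/2): (-5/2, 0) → (-5, 0)
T4 reflect across x = 0: (-5, 0) → (5, 0)
T5 scale by (-2, 3): (5, 0) → (-10, 0)

T(p) = (-10, 0)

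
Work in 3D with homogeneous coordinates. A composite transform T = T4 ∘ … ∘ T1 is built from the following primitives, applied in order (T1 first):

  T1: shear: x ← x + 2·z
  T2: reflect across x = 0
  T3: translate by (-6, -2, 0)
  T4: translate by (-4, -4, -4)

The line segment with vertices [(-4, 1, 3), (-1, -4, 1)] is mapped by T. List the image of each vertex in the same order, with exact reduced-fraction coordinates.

T1 shear: x ← x + 2·z: (-4, 1, 3) → (2, 1, 3); (-1, -4, 1) → (1, -4, 1)
T2 reflect across x = 0: (2, 1, 3) → (-2, 1, 3); (1, -4, 1) → (-1, -4, 1)
T3 translate by (-6, -2, 0): (-2, 1, 3) → (-8, -1, 3); (-1, -4, 1) → (-7, -6, 1)
T4 translate by (-4, -4, -4): (-8, -1, 3) → (-12, -5, -1); (-7, -6, 1) → (-11, -10, -3)

image vertices: (-12, -5, -1), (-11, -10, -3)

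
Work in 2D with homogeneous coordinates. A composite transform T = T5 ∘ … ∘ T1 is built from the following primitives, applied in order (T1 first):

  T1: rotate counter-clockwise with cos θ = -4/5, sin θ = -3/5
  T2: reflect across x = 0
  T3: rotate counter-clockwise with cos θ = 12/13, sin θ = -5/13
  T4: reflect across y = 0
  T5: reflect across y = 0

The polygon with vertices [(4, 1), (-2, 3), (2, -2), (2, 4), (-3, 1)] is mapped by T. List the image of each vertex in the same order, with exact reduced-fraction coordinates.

T1 rotate counter-clockwise with cos θ = -4/5, sin θ = -3/5: (4, 1) → (-13/5, -16/5); (-2, 3) → (17/5, -6/5); (2, -2) → (-14/5, 2/5); (2, 4) → (4/5, -22/5); (-3, 1) → (3, 1)
T2 reflect across x = 0: (-13/5, -16/5) → (13/5, -16/5); (17/5, -6/5) → (-17/5, -6/5); (-14/5, 2/5) → (14/5, 2/5); (4/5, -22/5) → (-4/5, -22/5); (3, 1) → (-3, 1)
T3 rotate counter-clockwise with cos θ = 12/13, sin θ = -5/13: (13/5, -16/5) → (76/65, -257/65); (-17/5, -6/5) → (-18/5, 1/5); (14/5, 2/5) → (178/65, -46/65); (-4/5, -22/5) → (-158/65, -244/65); (-3, 1) → (-31/13, 27/13)
T4 reflect across y = 0: (76/65, -257/65) → (76/65, 257/65); (-18/5, 1/5) → (-18/5, -1/5); (178/65, -46/65) → (178/65, 46/65); (-158/65, -244/65) → (-158/65, 244/65); (-31/13, 27/13) → (-31/13, -27/13)
T5 reflect across y = 0: (76/65, 257/65) → (76/65, -257/65); (-18/5, -1/5) → (-18/5, 1/5); (178/65, 46/65) → (178/65, -46/65); (-158/65, 244/65) → (-158/65, -244/65); (-31/13, -27/13) → (-31/13, 27/13)

image vertices: (76/65, -257/65), (-18/5, 1/5), (178/65, -46/65), (-158/65, -244/65), (-31/13, 27/13)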